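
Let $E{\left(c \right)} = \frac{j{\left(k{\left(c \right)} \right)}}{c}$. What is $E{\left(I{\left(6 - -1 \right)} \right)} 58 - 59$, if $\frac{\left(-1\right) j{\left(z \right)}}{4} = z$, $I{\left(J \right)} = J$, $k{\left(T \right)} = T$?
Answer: $-291$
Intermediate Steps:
$j{\left(z \right)} = - 4 z$
$E{\left(c \right)} = -4$ ($E{\left(c \right)} = \frac{\left(-4\right) c}{c} = -4$)
$E{\left(I{\left(6 - -1 \right)} \right)} 58 - 59 = \left(-4\right) 58 - 59 = -232 - 59 = -291$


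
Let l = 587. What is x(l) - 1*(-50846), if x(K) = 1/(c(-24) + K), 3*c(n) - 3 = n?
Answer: 29490681/580 ≈ 50846.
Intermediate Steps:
c(n) = 1 + n/3
x(K) = 1/(-7 + K) (x(K) = 1/((1 + (1/3)*(-24)) + K) = 1/((1 - 8) + K) = 1/(-7 + K))
x(l) - 1*(-50846) = 1/(-7 + 587) - 1*(-50846) = 1/580 + 50846 = 29490681/580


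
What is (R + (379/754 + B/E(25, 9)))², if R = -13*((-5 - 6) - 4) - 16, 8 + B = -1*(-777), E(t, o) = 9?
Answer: 3232555880761/46049796 ≈ 70197.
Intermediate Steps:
B = 769 (B = -8 - 1*(-777) = -8 + 777 = 769)
R = 179 (R = -13*(-11 - 4) - 16 = -13*(-15) - 16 = 195 - 16 = 179)
(R + (379/754 + B/E(25, 9)))² = (179 + (379/754 + 769/9))² = (179 + 583237/6786)² = (1797931/6786)² = 3232555880761/46049796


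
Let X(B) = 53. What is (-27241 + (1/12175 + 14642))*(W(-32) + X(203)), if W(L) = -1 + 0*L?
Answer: -7976426848/12175 ≈ -6.5515e+5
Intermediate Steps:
W(L) = -1 (W(L) = -1 + 0 = -1)
(-27241 + (1/12175 + 14642))*(W(-32) + X(203)) = (-27241 + (1/12175 + 14642))*(-1 + 53) = (-27241 + (1/12175 + 14642))*52 = (-27241 + 178266351/12175)*52 = -153392824/12175*52 = -7976426848/12175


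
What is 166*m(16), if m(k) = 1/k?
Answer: 83/8 ≈ 10.375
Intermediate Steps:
166*m(16) = 166/16 = 166*(1/16) = 83/8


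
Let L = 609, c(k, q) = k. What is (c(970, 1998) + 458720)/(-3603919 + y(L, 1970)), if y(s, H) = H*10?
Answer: -459690/3584219 ≈ -0.12825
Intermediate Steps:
y(s, H) = 10*H
(c(970, 1998) + 458720)/(-3603919 + y(L, 1970)) = (970 + 458720)/(-3603919 + 10*1970) = 459690/(-3603919 + 19700) = 459690/(-3584219) = 459690*(-1/3584219) = -459690/3584219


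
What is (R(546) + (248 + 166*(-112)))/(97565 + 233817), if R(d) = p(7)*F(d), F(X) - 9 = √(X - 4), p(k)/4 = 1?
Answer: -9154/165691 + 2*√542/165691 ≈ -0.054966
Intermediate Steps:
p(k) = 4 (p(k) = 4*1 = 4)
F(X) = 9 + √(-4 + X) (F(X) = 9 + √(X - 4) = 9 + √(-4 + X))
R(d) = 36 + 4*√(-4 + d) (R(d) = 4*(9 + √(-4 + d)) = 36 + 4*√(-4 + d))
(R(546) + (248 + 166*(-112)))/(97565 + 233817) = ((36 + 4*√(-4 + 546)) + (248 + 166*(-112)))/(97565 + 233817) = ((36 + 4*√542) + (248 - 18592))/331382 = ((36 + 4*√542) - 18344)*(1/331382) = (-18308 + 4*√542)*(1/331382) = -9154/165691 + 2*√542/165691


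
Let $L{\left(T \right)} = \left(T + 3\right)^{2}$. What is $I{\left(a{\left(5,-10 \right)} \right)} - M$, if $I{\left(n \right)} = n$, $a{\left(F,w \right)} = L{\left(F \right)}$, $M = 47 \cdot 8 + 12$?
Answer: $-324$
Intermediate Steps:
$M = 388$ ($M = 376 + 12 = 388$)
$L{\left(T \right)} = \left(3 + T\right)^{2}$
$a{\left(F,w \right)} = \left(3 + F\right)^{2}$
$I{\left(a{\left(5,-10 \right)} \right)} - M = \left(3 + 5\right)^{2} - 388 = 8^{2} - 388 = 64 - 388 = -324$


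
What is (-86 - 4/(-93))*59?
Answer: -471646/93 ≈ -5071.5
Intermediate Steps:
(-86 - 4/(-93))*59 = (-86 - 4*(-1/93))*59 = (-86 + 4/93)*59 = -7994/93*59 = -471646/93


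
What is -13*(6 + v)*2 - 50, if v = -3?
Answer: -128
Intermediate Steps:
-13*(6 + v)*2 - 50 = -13*(6 - 3)*2 - 50 = -39*2 - 50 = -13*6 - 50 = -78 - 50 = -128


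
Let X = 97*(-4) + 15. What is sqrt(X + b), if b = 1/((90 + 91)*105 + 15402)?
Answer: I*sqrt(49063655630)/11469 ≈ 19.313*I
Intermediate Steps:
b = 1/34407 (b = 1/(181*105 + 15402) = 1/(19005 + 15402) = 1/34407 ≈ 2.9064e-5)
X = -373 (X = -388 + 15 = -373)
sqrt(X + b) = sqrt(-373 + 1/34407) = sqrt(-12833810/34407) = I*sqrt(49063655630)/11469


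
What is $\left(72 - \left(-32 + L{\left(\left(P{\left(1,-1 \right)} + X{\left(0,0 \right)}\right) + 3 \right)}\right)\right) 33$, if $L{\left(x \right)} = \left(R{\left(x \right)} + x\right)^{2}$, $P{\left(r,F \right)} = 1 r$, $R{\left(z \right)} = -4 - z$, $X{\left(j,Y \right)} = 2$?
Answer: $2904$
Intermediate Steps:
$P{\left(r,F \right)} = r$
$L{\left(x \right)} = 16$ ($L{\left(x \right)} = \left(\left(-4 - x\right) + x\right)^{2} = \left(-4\right)^{2} = 16$)
$\left(72 - \left(-32 + L{\left(\left(P{\left(1,-1 \right)} + X{\left(0,0 \right)}\right) + 3 \right)}\right)\right) 33 = \left(72 + \left(32 - 16\right)\right) 33 = \left(72 + 16\right) 33 = 88 \cdot 33 = 2904$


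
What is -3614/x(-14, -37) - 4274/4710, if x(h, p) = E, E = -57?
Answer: 932129/14915 ≈ 62.496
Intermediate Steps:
x(h, p) = -57
-3614/x(-14, -37) - 4274/4710 = -3614/(-57) - 4274/4710 = -3614*(-1/57) - 4274*1/4710 = 3614/57 - 2137/2355 = 932129/14915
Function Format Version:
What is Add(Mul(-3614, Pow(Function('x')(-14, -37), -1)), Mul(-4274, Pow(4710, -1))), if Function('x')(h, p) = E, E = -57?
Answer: Rational(932129, 14915) ≈ 62.496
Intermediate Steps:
Function('x')(h, p) = -57
Add(Mul(-3614, Pow(Function('x')(-14, -37), -1)), Mul(-4274, Pow(4710, -1))) = Add(Mul(-3614, Pow(-57, -1)), Mul(-4274, Pow(4710, -1))) = Add(Mul(-3614, Rational(-1, 57)), Mul(-4274, Rational(1, 4710))) = Add(Rational(3614, 57), Rational(-2137, 2355)) = Rational(932129, 14915)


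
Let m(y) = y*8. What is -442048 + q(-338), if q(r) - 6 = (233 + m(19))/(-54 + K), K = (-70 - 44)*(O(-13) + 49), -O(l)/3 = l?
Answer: -4458435997/10086 ≈ -4.4204e+5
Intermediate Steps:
m(y) = 8*y
O(l) = -3*l
K = -10032 (K = (-70 - 44)*(-3*(-13) + 49) = -114*(39 + 49) = -114*88 = -10032)
q(r) = 60131/10086 (q(r) = 6 + (233 + 8*19)/(-54 - 10032) = 6 + (233 + 152)/(-10086) = 6 + 385*(-1/10086) = 6 - 385/10086 = 60131/10086)
-442048 + q(-338) = -442048 + 60131/10086 = -4458435997/10086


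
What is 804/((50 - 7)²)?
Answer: 804/1849 ≈ 0.43483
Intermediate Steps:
804/((50 - 7)²) = 804/(43²) = 804/1849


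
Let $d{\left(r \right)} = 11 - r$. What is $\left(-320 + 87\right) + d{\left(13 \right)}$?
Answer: $-235$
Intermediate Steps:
$\left(-320 + 87\right) + d{\left(13 \right)} = \left(-320 + 87\right) + \left(11 - 13\right) = -233 + \left(11 - 13\right) = -233 - 2 = -235$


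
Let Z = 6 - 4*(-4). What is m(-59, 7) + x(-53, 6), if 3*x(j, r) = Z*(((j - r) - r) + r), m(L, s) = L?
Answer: -1475/3 ≈ -491.67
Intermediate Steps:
Z = 22 (Z = 6 + 16 = 22)
x(j, r) = -22*r/3 + 22*j/3 (x(j, r) = (22*(((j - r) - r) + r))/3 = (22*((j - 2*r) + r))/3 = (22*(j - r))/3 = (-22*r + 22*j)/3 = -22*r/3 + 22*j/3)
m(-59, 7) + x(-53, 6) = -59 + (-22/3*6 + (22/3)*(-53)) = -59 + (-44 - 1166/3) = -59 - 1298/3 = -1475/3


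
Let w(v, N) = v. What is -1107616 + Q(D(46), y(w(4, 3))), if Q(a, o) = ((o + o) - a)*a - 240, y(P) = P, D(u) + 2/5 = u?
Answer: -27739264/25 ≈ -1.1096e+6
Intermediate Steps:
D(u) = -⅖ + u
Q(a, o) = -240 + a*(-a + 2*o) (Q(a, o) = (2*o - a)*a - 240 = (-a + 2*o)*a - 240 = a*(-a + 2*o) - 240 = -240 + a*(-a + 2*o))
-1107616 + Q(D(46), y(w(4, 3))) = -1107616 + (-240 - (-⅖ + 46)² + 2*(-⅖ + 46)*4) = -1107616 + (-240 - (228/5)² + 2*(228/5)*4) = -1107616 + (-240 - 1*51984/25 + 1824/5) = -1107616 + (-240 - 51984/25 + 1824/5) = -1107616 - 48864/25 = -27739264/25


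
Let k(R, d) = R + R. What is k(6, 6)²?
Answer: 144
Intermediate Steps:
k(R, d) = 2*R
k(6, 6)² = (2*6)² = 12² = 144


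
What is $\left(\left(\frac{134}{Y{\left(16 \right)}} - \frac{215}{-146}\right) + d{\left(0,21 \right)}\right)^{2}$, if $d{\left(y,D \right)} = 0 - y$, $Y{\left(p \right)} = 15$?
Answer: $\frac{519338521}{4796100} \approx 108.28$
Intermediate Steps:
$d{\left(y,D \right)} = - y$
$\left(\left(\frac{134}{Y{\left(16 \right)}} - \frac{215}{-146}\right) + d{\left(0,21 \right)}\right)^{2} = \left(\left(\frac{134}{15} - \frac{215}{-146}\right) - 0\right)^{2} = \left(\left(134 \cdot \frac{1}{15} - - \frac{215}{146}\right) + 0\right)^{2} = \left(\left(\frac{134}{15} + \frac{215}{146}\right) + 0\right)^{2} = \left(\frac{22789}{2190} + 0\right)^{2} = \left(\frac{22789}{2190}\right)^{2} = \frac{519338521}{4796100}$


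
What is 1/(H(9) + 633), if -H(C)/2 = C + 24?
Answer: 1/567 ≈ 0.0017637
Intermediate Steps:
H(C) = -48 - 2*C (H(C) = -2*(C + 24) = -2*(24 + C) = -48 - 2*C)
1/(H(9) + 633) = 1/((-48 - 2*9) + 633) = 1/((-48 - 18) + 633) = 1/(-66 + 633) = 1/567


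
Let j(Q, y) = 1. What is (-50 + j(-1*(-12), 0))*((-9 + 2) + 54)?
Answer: -2303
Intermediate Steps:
(-50 + j(-1*(-12), 0))*((-9 + 2) + 54) = (-50 + 1)*((-9 + 2) + 54) = -49*(-7 + 54) = -49*47 = -2303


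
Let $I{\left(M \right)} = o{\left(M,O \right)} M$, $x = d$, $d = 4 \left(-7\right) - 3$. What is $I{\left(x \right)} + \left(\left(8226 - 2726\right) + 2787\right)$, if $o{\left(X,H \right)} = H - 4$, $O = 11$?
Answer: $8070$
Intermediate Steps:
$d = -31$ ($d = -28 - 3 = -31$)
$o{\left(X,H \right)} = -4 + H$ ($o{\left(X,H \right)} = H - 4 = -4 + H$)
$x = -31$
$I{\left(M \right)} = 7 M$ ($I{\left(M \right)} = \left(-4 + 11\right) M = 7 M$)
$I{\left(x \right)} + \left(\left(8226 - 2726\right) + 2787\right) = 7 \left(-31\right) + \left(\left(8226 - 2726\right) + 2787\right) = -217 + \left(5500 + 2787\right) = -217 + 8287 = 8070$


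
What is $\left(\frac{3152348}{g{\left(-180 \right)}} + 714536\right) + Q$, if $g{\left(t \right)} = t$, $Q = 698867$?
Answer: $\frac{62815048}{45} \approx 1.3959 \cdot 10^{6}$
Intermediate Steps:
$\left(\frac{3152348}{g{\left(-180 \right)}} + 714536\right) + Q = \left(\frac{3152348}{-180} + 714536\right) + 698867 = \left(3152348 \left(- \frac{1}{180}\right) + 714536\right) + 698867 = \left(- \frac{788087}{45} + 714536\right) + 698867 = \frac{31366033}{45} + 698867 = \frac{62815048}{45}$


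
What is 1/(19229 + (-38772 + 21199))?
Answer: 1/1656 ≈ 0.00060386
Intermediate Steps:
1/(19229 + (-38772 + 21199)) = 1/(19229 - 17573) = 1/1656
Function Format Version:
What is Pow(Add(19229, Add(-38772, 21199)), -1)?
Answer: Rational(1, 1656) ≈ 0.00060386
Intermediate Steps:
Pow(Add(19229, Add(-38772, 21199)), -1) = Pow(Add(19229, -17573), -1) = Pow(1656, -1) = Rational(1, 1656)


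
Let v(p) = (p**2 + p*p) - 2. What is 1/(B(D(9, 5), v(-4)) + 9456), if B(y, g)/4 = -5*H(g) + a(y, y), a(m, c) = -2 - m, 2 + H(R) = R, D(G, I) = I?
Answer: 1/8868 ≈ 0.00011277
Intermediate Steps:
H(R) = -2 + R
v(p) = -2 + 2*p**2 (v(p) = (p**2 + p**2) - 2 = 2*p**2 - 2 = -2 + 2*p**2)
B(y, g) = 32 - 20*g - 4*y (B(y, g) = 4*(-5*(-2 + g) + (-2 - y)) = 4*((10 - 5*g) + (-2 - y)) = 4*(8 - y - 5*g) = 32 - 20*g - 4*y)
1/(B(D(9, 5), v(-4)) + 9456) = 1/((32 - 20*(-2 + 2*(-4)**2) - 4*5) + 9456) = 1/((32 - 20*(-2 + 2*16) - 20) + 9456) = 1/((32 - 20*(-2 + 32) - 20) + 9456) = 1/((32 - 20*30 - 20) + 9456) = 1/((32 - 600 - 20) + 9456) = 1/(-588 + 9456) = 1/8868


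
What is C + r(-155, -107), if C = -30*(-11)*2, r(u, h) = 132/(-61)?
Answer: 40128/61 ≈ 657.84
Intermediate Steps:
r(u, h) = -132/61 (r(u, h) = 132*(-1/61) = -132/61)
C = 660 (C = 330*2 = 660)
C + r(-155, -107) = 660 - 132/61 = 40128/61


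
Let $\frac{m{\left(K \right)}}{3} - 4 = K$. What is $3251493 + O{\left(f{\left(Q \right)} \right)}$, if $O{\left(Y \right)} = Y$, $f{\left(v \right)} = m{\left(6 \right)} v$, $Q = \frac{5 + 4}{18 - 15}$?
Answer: $3251583$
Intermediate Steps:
$m{\left(K \right)} = 12 + 3 K$
$Q = 3$ ($Q = \frac{9}{3} = 9 \cdot \frac{1}{3} = 3$)
$f{\left(v \right)} = 30 v$ ($f{\left(v \right)} = \left(12 + 3 \cdot 6\right) v = \left(12 + 18\right) v = 30 v$)
$3251493 + O{\left(f{\left(Q \right)} \right)} = 3251493 + 30 \cdot 3 = 3251493 + 90 = 3251583$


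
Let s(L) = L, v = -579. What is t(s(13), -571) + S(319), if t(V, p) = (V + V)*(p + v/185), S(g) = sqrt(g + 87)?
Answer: -2761564/185 + sqrt(406) ≈ -14907.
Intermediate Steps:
S(g) = sqrt(87 + g)
t(V, p) = 2*V*(-579/185 + p) (t(V, p) = (V + V)*(p - 579/185) = (2*V)*(p - 579*1/185) = (2*V)*(p - 579/185) = (2*V)*(-579/185 + p) = 2*V*(-579/185 + p))
t(s(13), -571) + S(319) = (2/185)*13*(-579 + 185*(-571)) + sqrt(87 + 319) = (2/185)*13*(-579 - 105635) + sqrt(406) = (2/185)*13*(-106214) + sqrt(406) = -2761564/185 + sqrt(406)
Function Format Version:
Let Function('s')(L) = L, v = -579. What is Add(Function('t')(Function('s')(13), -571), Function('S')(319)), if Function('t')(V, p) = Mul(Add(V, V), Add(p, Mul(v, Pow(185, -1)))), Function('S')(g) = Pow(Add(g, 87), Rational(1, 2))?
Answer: Add(Rational(-2761564, 185), Pow(406, Rational(1, 2))) ≈ -14907.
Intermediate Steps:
Function('S')(g) = Pow(Add(87, g), Rational(1, 2))
Function('t')(V, p) = Mul(2, V, Add(Rational(-579, 185), p)) (Function('t')(V, p) = Mul(Add(V, V), Add(p, Mul(-579, Pow(185, -1)))) = Mul(Mul(2, V), Add(p, Mul(-579, Rational(1, 185)))) = Mul(Mul(2, V), Add(p, Rational(-579, 185))) = Mul(Mul(2, V), Add(Rational(-579, 185), p)) = Mul(2, V, Add(Rational(-579, 185), p)))
Add(Function('t')(Function('s')(13), -571), Function('S')(319)) = Add(Mul(Rational(2, 185), 13, Add(-579, Mul(185, -571))), Pow(Add(87, 319), Rational(1, 2))) = Add(Mul(Rational(2, 185), 13, Add(-579, -105635)), Pow(406, Rational(1, 2))) = Add(Mul(Rational(2, 185), 13, -106214), Pow(406, Rational(1, 2))) = Add(Rational(-2761564, 185), Pow(406, Rational(1, 2)))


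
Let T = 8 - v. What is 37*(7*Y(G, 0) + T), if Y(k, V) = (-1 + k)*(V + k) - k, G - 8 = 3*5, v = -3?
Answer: 125504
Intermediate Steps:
G = 23 (G = 8 + 3*5 = 8 + 15 = 23)
Y(k, V) = -k + (-1 + k)*(V + k)
T = 11 (T = 8 - 1*(-3) = 8 + 3 = 11)
37*(7*Y(G, 0) + T) = 37*(7*(23² - 1*0 - 2*23 + 0*23) + 11) = 37*(7*(529 + 0 - 46 + 0) + 11) = 37*(7*483 + 11) = 37*(3381 + 11) = 37*3392 = 125504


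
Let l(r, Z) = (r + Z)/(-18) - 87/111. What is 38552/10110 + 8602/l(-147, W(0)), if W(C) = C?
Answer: 880440344/753195 ≈ 1168.9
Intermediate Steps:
l(r, Z) = -29/37 - Z/18 - r/18 (l(r, Z) = (Z + r)*(-1/18) - 87*1/111 = (-Z/18 - r/18) - 29/37 = -29/37 - Z/18 - r/18)
38552/10110 + 8602/l(-147, W(0)) = 38552/10110 + 8602/(-29/37 - 1/18*0 - 1/18*(-147)) = 38552*(1/10110) + 8602/(-29/37 + 0 + 49/6) = 19276/5055 + 8602/(1639/222) = 19276/5055 + 8602*(222/1639) = 19276/5055 + 173604/149 = 880440344/753195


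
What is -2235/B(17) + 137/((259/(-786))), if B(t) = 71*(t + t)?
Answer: -260523213/625226 ≈ -416.69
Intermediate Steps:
B(t) = 142*t (B(t) = 71*(2*t) = 142*t)
-2235/B(17) + 137/((259/(-786))) = -2235/(142*17) + 137/((259/(-786))) = -2235/2414 + 137/((259*(-1/786))) = -2235*1/2414 + 137/(-259/786) = -2235/2414 + 137*(-786/259) = -2235/2414 - 107682/259 = -260523213/625226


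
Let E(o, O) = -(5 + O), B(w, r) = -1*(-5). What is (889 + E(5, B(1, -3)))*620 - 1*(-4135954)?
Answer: 4680934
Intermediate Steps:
B(w, r) = 5
E(o, O) = -5 - O
(889 + E(5, B(1, -3)))*620 - 1*(-4135954) = (889 + (-5 - 1*5))*620 - 1*(-4135954) = (889 + (-5 - 5))*620 + 4135954 = (889 - 10)*620 + 4135954 = 879*620 + 4135954 = 544980 + 4135954 = 4680934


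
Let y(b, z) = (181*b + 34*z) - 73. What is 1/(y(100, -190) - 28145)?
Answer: -1/16578 ≈ -6.0321e-5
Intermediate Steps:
y(b, z) = -73 + 34*z + 181*b (y(b, z) = (34*z + 181*b) - 73 = -73 + 34*z + 181*b)
1/(y(100, -190) - 28145) = 1/((-73 + 34*(-190) + 181*100) - 28145) = 1/((-73 - 6460 + 18100) - 28145) = 1/(11567 - 28145) = 1/(-16578) = -1/16578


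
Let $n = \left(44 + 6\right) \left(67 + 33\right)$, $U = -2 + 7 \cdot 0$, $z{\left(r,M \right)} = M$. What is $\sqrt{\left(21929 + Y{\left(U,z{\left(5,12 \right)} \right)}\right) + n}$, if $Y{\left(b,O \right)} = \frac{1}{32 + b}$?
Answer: $\frac{\sqrt{24236130}}{30} \approx 164.1$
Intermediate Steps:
$U = -2$ ($U = -2 + 0 = -2$)
$n = 5000$ ($n = 50 \cdot 100 = 5000$)
$\sqrt{\left(21929 + Y{\left(U,z{\left(5,12 \right)} \right)}\right) + n} = \sqrt{\left(21929 + \frac{1}{32 - 2}\right) + 5000} = \sqrt{\left(21929 + \frac{1}{30}\right) + 5000} = \sqrt{\frac{657871}{30} + 5000} = \sqrt{\frac{807871}{30}} = \frac{\sqrt{24236130}}{30}$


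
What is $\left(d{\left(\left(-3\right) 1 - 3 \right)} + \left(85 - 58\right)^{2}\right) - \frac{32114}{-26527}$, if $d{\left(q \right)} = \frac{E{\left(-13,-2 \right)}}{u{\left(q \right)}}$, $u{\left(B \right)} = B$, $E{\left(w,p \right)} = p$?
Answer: $\frac{58137418}{79581} \approx 730.54$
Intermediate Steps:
$d{\left(q \right)} = - \frac{2}{q}$
$\left(d{\left(\left(-3\right) 1 - 3 \right)} + \left(85 - 58\right)^{2}\right) - \frac{32114}{-26527} = \left(- \frac{2}{\left(-3\right) 1 - 3} + \left(85 - 58\right)^{2}\right) - \frac{32114}{-26527} = \left(- \frac{2}{-3 - 3} + 27^{2}\right) - - \frac{32114}{26527} = \left(- \frac{2}{-6} + 729\right) + \frac{32114}{26527} = \left(\left(-2\right) \left(- \frac{1}{6}\right) + 729\right) + \frac{32114}{26527} = \left(\frac{1}{3} + 729\right) + \frac{32114}{26527} = \frac{2188}{3} + \frac{32114}{26527} = \frac{58137418}{79581}$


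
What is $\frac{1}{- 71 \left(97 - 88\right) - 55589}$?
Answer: $- \frac{1}{56228} \approx -1.7785 \cdot 10^{-5}$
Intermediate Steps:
$\frac{1}{- 71 \left(97 - 88\right) - 55589} = \frac{1}{\left(-71\right) 9 - 55589} = \frac{1}{-639 - 55589} = \frac{1}{-56228} = - \frac{1}{56228}$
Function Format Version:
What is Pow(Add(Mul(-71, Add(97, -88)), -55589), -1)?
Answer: Rational(-1, 56228) ≈ -1.7785e-5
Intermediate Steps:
Pow(Add(Mul(-71, Add(97, -88)), -55589), -1) = Pow(Add(Mul(-71, 9), -55589), -1) = Pow(Add(-639, -55589), -1) = Pow(-56228, -1) = Rational(-1, 56228)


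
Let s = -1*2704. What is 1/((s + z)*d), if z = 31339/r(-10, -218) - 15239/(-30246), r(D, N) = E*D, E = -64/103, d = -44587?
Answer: -9678720/1009869082755517 ≈ -9.5841e-9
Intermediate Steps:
E = -64/103 (E = -64*1/103 = -64/103 ≈ -0.62136)
s = -2704
r(D, N) = -64*D/103
z = 48820665271/9678720 (z = 31339/((-64/103*(-10))) - 15239/(-30246) = 31339/(640/103) - 15239*(-1/30246) = 31339*(103/640) + 15239/30246 = 3227917/640 + 15239/30246 = 48820665271/9678720 ≈ 5044.1)
1/((s + z)*d) = 1/((-2704 + 48820665271/9678720)*(-44587)) = -1/44587/(22649406391/9678720) = (9678720/22649406391)*(-1/44587) = -9678720/1009869082755517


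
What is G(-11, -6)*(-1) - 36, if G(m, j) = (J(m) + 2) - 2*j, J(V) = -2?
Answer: -48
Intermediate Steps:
G(m, j) = -2*j (G(m, j) = (-2 + 2) - 2*j = 0 - 2*j = -2*j)
G(-11, -6)*(-1) - 36 = -2*(-6)*(-1) - 36 = 12*(-1) - 36 = -12 - 36 = -48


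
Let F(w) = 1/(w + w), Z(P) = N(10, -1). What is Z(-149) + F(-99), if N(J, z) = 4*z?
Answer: -793/198 ≈ -4.0051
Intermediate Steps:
Z(P) = -4 (Z(P) = 4*(-1) = -4)
F(w) = 1/(2*w)
Z(-149) + F(-99) = -4 + (½)/(-99) = -4 + (½)*(-1/99) = -4 - 1/198 = -793/198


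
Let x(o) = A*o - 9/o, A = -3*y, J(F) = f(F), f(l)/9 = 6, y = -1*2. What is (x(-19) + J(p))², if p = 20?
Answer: 1279161/361 ≈ 3543.4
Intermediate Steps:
y = -2
f(l) = 54 (f(l) = 9*6 = 54)
J(F) = 54
A = 6 (A = -3*(-2) = 6)
x(o) = -9/o + 6*o (x(o) = 6*o - 9/o = -9/o + 6*o)
(x(-19) + J(p))² = ((-9/(-19) + 6*(-19)) + 54)² = ((-9*(-1/19) - 114) + 54)² = ((9/19 - 114) + 54)² = (-2157/19 + 54)² = (-1131/19)² = 1279161/361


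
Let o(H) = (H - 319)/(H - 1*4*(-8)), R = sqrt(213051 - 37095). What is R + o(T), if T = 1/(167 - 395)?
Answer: -72733/7295 + 2*sqrt(43989) ≈ 409.50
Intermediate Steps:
T = -1/228 (T = 1/(-228) = -1/228 ≈ -0.0043860)
R = 2*sqrt(43989) (R = sqrt(175956) = 2*sqrt(43989) ≈ 419.47)
o(H) = (-319 + H)/(32 + H) (o(H) = (-319 + H)/(H - 4*(-8)) = (-319 + H)/(H + 32) = (-319 + H)/(32 + H))
R + o(T) = 2*sqrt(43989) + (-319 - 1/228)/(32 - 1/228) = 2*sqrt(43989) - 72733/228/(7295/228) = 2*sqrt(43989) + (228/7295)*(-72733/228) = 2*sqrt(43989) - 72733/7295 = -72733/7295 + 2*sqrt(43989)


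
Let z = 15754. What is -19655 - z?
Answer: -35409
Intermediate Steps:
-19655 - z = -19655 - 1*15754 = -19655 - 15754 = -35409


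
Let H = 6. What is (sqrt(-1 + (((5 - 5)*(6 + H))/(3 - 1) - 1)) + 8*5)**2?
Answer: (40 + I*sqrt(2))**2 ≈ 1598.0 + 113.14*I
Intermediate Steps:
(sqrt(-1 + (((5 - 5)*(6 + H))/(3 - 1) - 1)) + 8*5)**2 = (sqrt(-1 + (((5 - 5)*(6 + 6))/(3 - 1) - 1)) + 8*5)**2 = (sqrt(-1 + ((0*12)/2 - 1)) + 40)**2 = (sqrt(-1 + ((1/2)*0 - 1)) + 40)**2 = (sqrt(-1 + (0 - 1)) + 40)**2 = (sqrt(-1 - 1) + 40)**2 = (sqrt(-2) + 40)**2 = (I*sqrt(2) + 40)**2 = (40 + I*sqrt(2))**2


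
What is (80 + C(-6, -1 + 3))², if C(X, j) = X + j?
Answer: 5776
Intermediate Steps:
(80 + C(-6, -1 + 3))² = (80 + (-6 + (-1 + 3)))² = (80 + (-6 + 2))² = (80 - 4)² = 76² = 5776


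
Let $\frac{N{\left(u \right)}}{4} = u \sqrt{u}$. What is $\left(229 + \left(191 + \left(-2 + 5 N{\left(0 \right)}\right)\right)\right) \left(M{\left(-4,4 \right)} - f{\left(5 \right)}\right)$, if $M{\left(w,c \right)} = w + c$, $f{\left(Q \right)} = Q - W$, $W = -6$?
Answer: $-4598$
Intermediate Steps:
$N{\left(u \right)} = 4 u^{\frac{3}{2}}$ ($N{\left(u \right)} = 4 u \sqrt{u} = 4 u^{\frac{3}{2}}$)
$f{\left(Q \right)} = 6 + Q$ ($f{\left(Q \right)} = Q - -6 = Q + 6 = 6 + Q$)
$M{\left(w,c \right)} = c + w$
$\left(229 + \left(191 + \left(-2 + 5 N{\left(0 \right)}\right)\right)\right) \left(M{\left(-4,4 \right)} - f{\left(5 \right)}\right) = \left(229 + \left(191 - \left(2 - 5 \cdot 4 \cdot 0^{\frac{3}{2}}\right)\right)\right) \left(\left(4 - 4\right) - \left(6 + 5\right)\right) = \left(229 + \left(191 - \left(2 - 5 \cdot 4 \cdot 0\right)\right)\right) \left(0 - 11\right) = \left(229 + \left(191 + \left(-2 + 5 \cdot 0\right)\right)\right) \left(0 - 11\right) = \left(229 + \left(191 + \left(-2 + 0\right)\right)\right) \left(-11\right) = \left(229 + \left(191 - 2\right)\right) \left(-11\right) = \left(229 + 189\right) \left(-11\right) = 418 \left(-11\right) = -4598$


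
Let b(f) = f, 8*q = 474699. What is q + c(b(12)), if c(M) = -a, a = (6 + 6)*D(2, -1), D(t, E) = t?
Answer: 474507/8 ≈ 59313.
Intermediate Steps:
q = 474699/8 (q = (1/8)*474699 = 474699/8 ≈ 59337.)
a = 24 (a = (6 + 6)*2 = 12*2 = 24)
c(M) = -24 (c(M) = -1*24 = -24)
q + c(b(12)) = 474699/8 - 24 = 474507/8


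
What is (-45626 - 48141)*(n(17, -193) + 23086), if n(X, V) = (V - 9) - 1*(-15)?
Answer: -2147170533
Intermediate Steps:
n(X, V) = 6 + V (n(X, V) = (-9 + V) + 15 = 6 + V)
(-45626 - 48141)*(n(17, -193) + 23086) = (-45626 - 48141)*((6 - 193) + 23086) = -93767*(-187 + 23086) = -93767*22899 = -2147170533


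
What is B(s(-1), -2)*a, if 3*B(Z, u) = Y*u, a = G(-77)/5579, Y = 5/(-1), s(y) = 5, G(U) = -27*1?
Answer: -90/5579 ≈ -0.016132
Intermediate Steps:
G(U) = -27
Y = -5 (Y = 5*(-1) = -5)
a = -27/5579 ≈ -0.0048396
B(Z, u) = -5*u/3 (B(Z, u) = (-5*u)/3 = -5*u/3)
B(s(-1), -2)*a = -5/3*(-2)*(-27/5579) = (10/3)*(-27/5579) = -90/5579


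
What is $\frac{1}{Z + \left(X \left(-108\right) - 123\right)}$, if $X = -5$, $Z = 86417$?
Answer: $\frac{1}{86834} \approx 1.1516 \cdot 10^{-5}$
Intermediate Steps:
$\frac{1}{Z + \left(X \left(-108\right) - 123\right)} = \frac{1}{86417 - -417} = \frac{1}{86417 + \left(540 - 123\right)} = \frac{1}{86417 + 417} = \frac{1}{86834}$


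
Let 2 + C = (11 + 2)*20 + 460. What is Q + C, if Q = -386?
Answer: 332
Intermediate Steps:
C = 718 (C = -2 + ((11 + 2)*20 + 460) = -2 + (13*20 + 460) = -2 + (260 + 460) = -2 + 720 = 718)
Q + C = -386 + 718 = 332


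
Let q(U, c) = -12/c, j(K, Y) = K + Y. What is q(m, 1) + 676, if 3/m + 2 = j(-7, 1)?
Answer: 664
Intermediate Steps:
m = -3/8 (m = 3/(-2 + (-7 + 1)) = 3/(-2 - 6) = 3/(-8) = 3*(-1/8) = -3/8 ≈ -0.37500)
q(m, 1) + 676 = -12/1 + 676 = -12*1 + 676 = -12 + 676 = 664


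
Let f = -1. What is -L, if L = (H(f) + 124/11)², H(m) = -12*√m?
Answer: 2048/121 + 2976*I/11 ≈ 16.926 + 270.55*I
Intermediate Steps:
L = (124/11 - 12*I)² (L = (-12*I + 124/11)² = (124/11 - 12*I)² ≈ -16.926 - 270.55*I)
-L = -(-2048/121 - 2976*I/11) = 2048/121 + 2976*I/11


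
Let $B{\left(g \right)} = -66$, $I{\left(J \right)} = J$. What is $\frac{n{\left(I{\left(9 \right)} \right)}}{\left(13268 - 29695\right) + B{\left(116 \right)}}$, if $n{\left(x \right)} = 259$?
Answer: $- \frac{259}{16493} \approx -0.015704$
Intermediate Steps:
$\frac{n{\left(I{\left(9 \right)} \right)}}{\left(13268 - 29695\right) + B{\left(116 \right)}} = \frac{259}{\left(13268 - 29695\right) - 66} = \frac{259}{-16427 - 66} = \frac{259}{-16493} = 259 \left(- \frac{1}{16493}\right) = - \frac{259}{16493}$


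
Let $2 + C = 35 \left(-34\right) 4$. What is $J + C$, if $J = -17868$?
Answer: $-22630$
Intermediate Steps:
$C = -4762$ ($C = -2 + 35 \left(-34\right) 4 = -2 - 4760 = -4762$)
$J + C = -17868 - 4762 = -22630$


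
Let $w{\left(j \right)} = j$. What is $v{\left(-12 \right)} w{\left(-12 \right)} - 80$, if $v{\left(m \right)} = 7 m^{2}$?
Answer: $-12176$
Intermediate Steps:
$v{\left(-12 \right)} w{\left(-12 \right)} - 80 = 7 \left(-12\right)^{2} \left(-12\right) - 80 = 7 \cdot 144 \left(-12\right) - 80 = 1008 \left(-12\right) - 80 = -12096 - 80 = -12176$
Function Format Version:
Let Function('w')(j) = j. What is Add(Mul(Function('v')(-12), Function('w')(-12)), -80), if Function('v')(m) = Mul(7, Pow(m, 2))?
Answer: -12176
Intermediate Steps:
Add(Mul(Function('v')(-12), Function('w')(-12)), -80) = Add(Mul(Mul(7, Pow(-12, 2)), -12), -80) = Add(Mul(Mul(7, 144), -12), -80) = Add(Mul(1008, -12), -80) = Add(-12096, -80) = -12176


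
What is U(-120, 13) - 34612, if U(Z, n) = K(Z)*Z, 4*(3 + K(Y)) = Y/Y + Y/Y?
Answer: -34312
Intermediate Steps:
K(Y) = -5/2 (K(Y) = -3 + (Y/Y + Y/Y)/4 = -3 + (1 + 1)/4 = -3 + (1/4)*2 = -3 + 1/2 = -5/2)
U(Z, n) = -5*Z/2
U(-120, 13) - 34612 = -5/2*(-120) - 34612 = 300 - 34612 = -34312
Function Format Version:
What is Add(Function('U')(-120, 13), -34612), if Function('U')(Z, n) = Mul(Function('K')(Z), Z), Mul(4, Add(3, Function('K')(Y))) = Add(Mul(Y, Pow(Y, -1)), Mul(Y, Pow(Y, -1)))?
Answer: -34312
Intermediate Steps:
Function('K')(Y) = Rational(-5, 2) (Function('K')(Y) = Add(-3, Mul(Rational(1, 4), Add(Mul(Y, Pow(Y, -1)), Mul(Y, Pow(Y, -1))))) = Add(-3, Mul(Rational(1, 4), Add(1, 1))) = Add(-3, Mul(Rational(1, 4), 2)) = Add(-3, Rational(1, 2)) = Rational(-5, 2))
Function('U')(Z, n) = Mul(Rational(-5, 2), Z)
Add(Function('U')(-120, 13), -34612) = Add(Mul(Rational(-5, 2), -120), -34612) = Add(300, -34612) = -34312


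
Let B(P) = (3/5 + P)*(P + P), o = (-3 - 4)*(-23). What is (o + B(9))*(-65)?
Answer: -21697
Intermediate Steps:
o = 161 (o = -7*(-23) = 161)
B(P) = 2*P*(3/5 + P) (B(P) = (3*(1/5) + P)*(2*P) = (3/5 + P)*(2*P) = 2*P*(3/5 + P))
(o + B(9))*(-65) = (161 + (2/5)*9*(3 + 5*9))*(-65) = (161 + (2/5)*9*(3 + 45))*(-65) = (161 + (2/5)*9*48)*(-65) = (161 + 864/5)*(-65) = (1669/5)*(-65) = -21697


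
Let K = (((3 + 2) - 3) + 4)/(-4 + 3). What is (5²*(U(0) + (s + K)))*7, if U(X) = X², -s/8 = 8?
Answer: -12250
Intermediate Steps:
s = -64 (s = -8*8 = -64)
K = -6 (K = ((5 - 3) + 4)/(-1) = (2 + 4)*(-1) = 6*(-1) = -6)
(5²*(U(0) + (s + K)))*7 = (5²*(0² + (-64 - 6)))*7 = (25*(0 - 70))*7 = (25*(-70))*7 = -1750*7 = -12250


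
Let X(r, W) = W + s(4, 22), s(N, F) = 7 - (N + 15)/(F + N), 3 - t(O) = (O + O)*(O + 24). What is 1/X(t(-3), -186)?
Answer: -26/4673 ≈ -0.0055639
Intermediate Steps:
t(O) = 3 - 2*O*(24 + O) (t(O) = 3 - (O + O)*(O + 24) = 3 - 2*O*(24 + O))
s(N, F) = 7 - (15 + N)/(F + N)
X(r, W) = 163/26 + W (X(r, W) = W + (-15 + 6*4 + 7*22)/(22 + 4) = W + (-15 + 24 + 154)/26 = W + (1/26)*163 = W + 163/26 = 163/26 + W)
1/X(t(-3), -186) = 1/(163/26 - 186) = 1/(-4673/26) = -26/4673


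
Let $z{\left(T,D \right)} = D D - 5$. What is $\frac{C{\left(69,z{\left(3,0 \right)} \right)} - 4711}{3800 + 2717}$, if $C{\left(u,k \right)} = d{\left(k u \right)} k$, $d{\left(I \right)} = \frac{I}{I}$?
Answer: $- \frac{4716}{6517} \approx -0.72365$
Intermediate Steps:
$d{\left(I \right)} = 1$
$z{\left(T,D \right)} = -5 + D^{2}$ ($z{\left(T,D \right)} = D^{2} - 5 = -5 + D^{2}$)
$C{\left(u,k \right)} = k$ ($C{\left(u,k \right)} = 1 k = k$)
$\frac{C{\left(69,z{\left(3,0 \right)} \right)} - 4711}{3800 + 2717} = \frac{\left(-5 + 0^{2}\right) - 4711}{3800 + 2717} = \frac{\left(-5 + 0\right) - 4711}{6517} = \left(-5 - 4711\right) \frac{1}{6517} = \left(-4716\right) \frac{1}{6517} = - \frac{4716}{6517}$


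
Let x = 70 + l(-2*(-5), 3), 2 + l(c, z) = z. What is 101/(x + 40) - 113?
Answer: -12442/111 ≈ -112.09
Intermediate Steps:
l(c, z) = -2 + z
x = 71 (x = 70 + (-2 + 3) = 70 + 1 = 71)
101/(x + 40) - 113 = 101/(71 + 40) - 113 = 101/111 - 113 = -12442/111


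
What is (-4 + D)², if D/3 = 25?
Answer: 5041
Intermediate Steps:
D = 75 (D = 3*25 = 75)
(-4 + D)² = (-4 + 75)² = 71² = 5041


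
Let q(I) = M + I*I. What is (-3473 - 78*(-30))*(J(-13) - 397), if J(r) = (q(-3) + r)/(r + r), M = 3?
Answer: 11693693/26 ≈ 4.4976e+5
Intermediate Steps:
q(I) = 3 + I² (q(I) = 3 + I*I = 3 + I²)
J(r) = (12 + r)/(2*r) (J(r) = ((3 + (-3)²) + r)/(r + r) = ((3 + 9) + r)/((2*r)) = (12 + r)*(1/(2*r)) = (12 + r)/(2*r))
(-3473 - 78*(-30))*(J(-13) - 397) = (-3473 - 78*(-30))*((½)*(12 - 13)/(-13) - 397) = (-3473 + 2340)*((½)*(-1/13)*(-1) - 397) = -1133*(1/26 - 397) = -1133*(-10321/26) = 11693693/26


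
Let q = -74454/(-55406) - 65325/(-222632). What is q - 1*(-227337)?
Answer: 1402127935349691/6167574296 ≈ 2.2734e+5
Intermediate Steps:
q = 10097619939/6167574296 (q = -74454*(-1/55406) - 65325*(-1/222632) = 37227/27703 + 65325/222632 = 10097619939/6167574296 ≈ 1.6372)
q - 1*(-227337) = 10097619939/6167574296 - 1*(-227337) = 10097619939/6167574296 + 227337 = 1402127935349691/6167574296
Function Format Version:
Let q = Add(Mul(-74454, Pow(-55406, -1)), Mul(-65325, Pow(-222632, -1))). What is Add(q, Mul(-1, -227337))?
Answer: Rational(1402127935349691, 6167574296) ≈ 2.2734e+5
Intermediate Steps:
q = Rational(10097619939, 6167574296) (q = Add(Mul(-74454, Rational(-1, 55406)), Mul(-65325, Rational(-1, 222632))) = Add(Rational(37227, 27703), Rational(65325, 222632)) = Rational(10097619939, 6167574296) ≈ 1.6372)
Add(q, Mul(-1, -227337)) = Add(Rational(10097619939, 6167574296), Mul(-1, -227337)) = Add(Rational(10097619939, 6167574296), 227337) = Rational(1402127935349691, 6167574296)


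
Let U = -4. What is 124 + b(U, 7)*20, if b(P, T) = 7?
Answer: 264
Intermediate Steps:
124 + b(U, 7)*20 = 124 + 7*20 = 124 + 140 = 264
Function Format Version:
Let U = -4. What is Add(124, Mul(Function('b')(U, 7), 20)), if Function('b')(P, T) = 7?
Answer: 264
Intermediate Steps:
Add(124, Mul(Function('b')(U, 7), 20)) = Add(124, Mul(7, 20)) = Add(124, 140) = 264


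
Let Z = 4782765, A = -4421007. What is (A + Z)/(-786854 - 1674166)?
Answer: -60293/410170 ≈ -0.14700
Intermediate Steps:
(A + Z)/(-786854 - 1674166) = (-4421007 + 4782765)/(-786854 - 1674166) = 361758/(-2461020) = 361758*(-1/2461020) = -60293/410170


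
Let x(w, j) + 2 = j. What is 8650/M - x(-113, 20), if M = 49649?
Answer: -885032/49649 ≈ -17.826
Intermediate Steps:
x(w, j) = -2 + j
8650/M - x(-113, 20) = 8650/49649 - (-2 + 20) = 8650*(1/49649) - 1*18 = 8650/49649 - 18 = -885032/49649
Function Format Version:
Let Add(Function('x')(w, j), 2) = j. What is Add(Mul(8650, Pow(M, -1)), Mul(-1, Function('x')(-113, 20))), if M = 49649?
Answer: Rational(-885032, 49649) ≈ -17.826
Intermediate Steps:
Function('x')(w, j) = Add(-2, j)
Add(Mul(8650, Pow(M, -1)), Mul(-1, Function('x')(-113, 20))) = Add(Mul(8650, Pow(49649, -1)), Mul(-1, Add(-2, 20))) = Add(Mul(8650, Rational(1, 49649)), Mul(-1, 18)) = Add(Rational(8650, 49649), -18) = Rational(-885032, 49649)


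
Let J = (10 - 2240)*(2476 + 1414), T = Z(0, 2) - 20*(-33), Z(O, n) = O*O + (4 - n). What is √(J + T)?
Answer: 3*I*√963782 ≈ 2945.2*I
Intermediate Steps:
Z(O, n) = 4 + O² - n (Z(O, n) = O² + (4 - n) = 4 + O² - n)
T = 662 (T = (4 + 0² - 1*2) - 20*(-33) = (4 + 0 - 2) + 660 = 2 + 660 = 662)
J = -8674700 (J = -2230*3890 = -8674700)
√(J + T) = √(-8674700 + 662) = √(-8674038) = 3*I*√963782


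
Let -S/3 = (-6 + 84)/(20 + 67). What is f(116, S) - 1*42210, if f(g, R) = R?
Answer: -1224168/29 ≈ -42213.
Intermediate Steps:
S = -78/29 (S = -3*(-6 + 84)/(20 + 67) = -234/87 = -3*26/29 = -78/29 ≈ -2.6897)
f(116, S) - 1*42210 = -78/29 - 1*42210 = -78/29 - 42210 = -1224168/29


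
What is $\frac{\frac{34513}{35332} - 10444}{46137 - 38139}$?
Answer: $- \frac{2860255}{2190584} \approx -1.3057$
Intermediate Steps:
$\frac{\frac{34513}{35332} - 10444}{46137 - 38139} = \frac{34513 \cdot \frac{1}{35332} - 10444}{7998} = \left(\frac{34513}{35332} - 10444\right) \frac{1}{7998} = \left(- \frac{368972895}{35332}\right) \frac{1}{7998} = - \frac{2860255}{2190584}$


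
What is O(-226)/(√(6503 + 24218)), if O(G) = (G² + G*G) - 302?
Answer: 101850*√30721/30721 ≈ 581.09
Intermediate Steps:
O(G) = -302 + 2*G² (O(G) = (G² + G²) - 302 = 2*G² - 302 = -302 + 2*G²)
O(-226)/(√(6503 + 24218)) = (-302 + 2*(-226)²)/(√(6503 + 24218)) = (-302 + 2*51076)/(√30721) = (-302 + 102152)*(√30721/30721) = 101850*(√30721/30721) = 101850*√30721/30721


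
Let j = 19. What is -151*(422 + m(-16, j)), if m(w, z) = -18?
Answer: -61004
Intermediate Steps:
-151*(422 + m(-16, j)) = -151*(422 - 18) = -151*404 = -61004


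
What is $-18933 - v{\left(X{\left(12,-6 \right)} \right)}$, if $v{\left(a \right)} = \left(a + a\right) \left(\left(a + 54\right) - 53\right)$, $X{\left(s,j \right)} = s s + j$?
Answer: $-57297$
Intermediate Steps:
$X{\left(s,j \right)} = j + s^{2}$ ($X{\left(s,j \right)} = s^{2} + j = j + s^{2}$)
$v{\left(a \right)} = 2 a \left(1 + a\right)$ ($v{\left(a \right)} = 2 a \left(\left(54 + a\right) - 53\right) = 2 a \left(1 + a\right)$)
$-18933 - v{\left(X{\left(12,-6 \right)} \right)} = -18933 - 2 \left(-6 + 12^{2}\right) \left(1 - \left(6 - 12^{2}\right)\right) = -18933 - 2 \left(-6 + 144\right) \left(1 + \left(-6 + 144\right)\right) = -18933 - 2 \cdot 138 \left(1 + 138\right) = -18933 - 2 \cdot 138 \cdot 139 = -18933 - 38364 = -57297$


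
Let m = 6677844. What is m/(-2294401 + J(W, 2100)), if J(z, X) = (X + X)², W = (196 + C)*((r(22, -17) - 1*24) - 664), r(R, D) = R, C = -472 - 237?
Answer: 6677844/15345599 ≈ 0.43516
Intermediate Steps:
C = -709
W = 341658 (W = (196 - 709)*((22 - 1*24) - 664) = -513*((22 - 24) - 664) = -513*(-2 - 664) = -513*(-666) = 341658)
J(z, X) = 4*X² (J(z, X) = (2*X)² = 4*X²)
m/(-2294401 + J(W, 2100)) = 6677844/(-2294401 + 4*2100²) = 6677844/(-2294401 + 4*4410000) = 6677844/(-2294401 + 17640000) = 6677844/15345599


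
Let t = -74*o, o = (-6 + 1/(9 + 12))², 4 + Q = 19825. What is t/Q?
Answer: -1156250/8741061 ≈ -0.13228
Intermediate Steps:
Q = 19821 (Q = -4 + 19825 = 19821)
o = 15625/441 (o = (-6 + 1/21)² = (-125/21)² = 15625/441 ≈ 35.431)
t = -1156250/441 (t = -74*15625/441 = -1156250/441 ≈ -2621.9)
t/Q = -1156250/441/19821 = -1156250/441*1/19821 = -1156250/8741061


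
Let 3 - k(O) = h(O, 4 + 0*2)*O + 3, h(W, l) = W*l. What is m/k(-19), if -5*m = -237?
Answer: -237/7220 ≈ -0.032825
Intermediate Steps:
m = 237/5 (m = -⅕*(-237) = 237/5 ≈ 47.400)
k(O) = -4*O² (k(O) = 3 - ((O*(4 + 0*2))*O + 3) = 3 - ((O*(4 + 0))*O + 3) = 3 - ((O*4)*O + 3) = 3 - ((4*O)*O + 3) = 3 - (4*O² + 3) = 3 - (3 + 4*O²) = 3 + (-3 - 4*O²) = -4*O²)
m/k(-19) = 237/(5*((-4*(-19)²))) = 237/(5*((-4*361))) = (237/5)/(-1444) = (237/5)*(-1/1444) = -237/7220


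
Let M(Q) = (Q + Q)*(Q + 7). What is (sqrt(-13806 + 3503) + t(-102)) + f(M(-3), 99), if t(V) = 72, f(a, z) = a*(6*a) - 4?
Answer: 3524 + I*sqrt(10303) ≈ 3524.0 + 101.5*I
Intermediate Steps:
M(Q) = 2*Q*(7 + Q) (M(Q) = (2*Q)*(7 + Q) = 2*Q*(7 + Q))
f(a, z) = -4 + 6*a**2 (f(a, z) = 6*a**2 - 4 = -4 + 6*a**2)
(sqrt(-13806 + 3503) + t(-102)) + f(M(-3), 99) = (sqrt(-13806 + 3503) + 72) + (-4 + 6*(2*(-3)*(7 - 3))**2) = (sqrt(-10303) + 72) + (-4 + 6*(2*(-3)*4)**2) = (I*sqrt(10303) + 72) + (-4 + 6*(-24)**2) = (72 + I*sqrt(10303)) + (-4 + 6*576) = (72 + I*sqrt(10303)) + (-4 + 3456) = (72 + I*sqrt(10303)) + 3452 = 3524 + I*sqrt(10303)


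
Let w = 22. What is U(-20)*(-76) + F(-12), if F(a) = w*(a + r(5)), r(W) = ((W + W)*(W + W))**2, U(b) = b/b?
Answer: 219660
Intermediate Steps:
U(b) = 1
r(W) = 16*W**4 (r(W) = ((2*W)*(2*W))**2 = (4*W**2)**2 = 16*W**4)
F(a) = 220000 + 22*a (F(a) = 22*(a + 16*5**4) = 22*(a + 16*625) = 22*(a + 10000) = 22*(10000 + a) = 220000 + 22*a)
U(-20)*(-76) + F(-12) = 1*(-76) + (220000 + 22*(-12)) = -76 + (220000 - 264) = -76 + 219736 = 219660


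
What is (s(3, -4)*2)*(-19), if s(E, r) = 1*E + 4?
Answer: -266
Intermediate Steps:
s(E, r) = 4 + E (s(E, r) = E + 4 = 4 + E)
(s(3, -4)*2)*(-19) = ((4 + 3)*2)*(-19) = (7*2)*(-19) = 14*(-19) = -266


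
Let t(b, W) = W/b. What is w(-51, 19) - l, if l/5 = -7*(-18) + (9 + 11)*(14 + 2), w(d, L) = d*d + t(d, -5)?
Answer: 18926/51 ≈ 371.10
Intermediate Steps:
w(d, L) = d² - 5/d (w(d, L) = d*d - 5/d = d² - 5/d)
l = 2230 (l = 5*(-7*(-18) + (9 + 11)*(14 + 2)) = 5*(126 + 20*16) = 5*(126 + 320) = 5*446 = 2230)
w(-51, 19) - l = (-5 + (-51)³)/(-51) - 1*2230 = -(-5 - 132651)/51 - 2230 = -1/51*(-132656) - 2230 = 132656/51 - 2230 = 18926/51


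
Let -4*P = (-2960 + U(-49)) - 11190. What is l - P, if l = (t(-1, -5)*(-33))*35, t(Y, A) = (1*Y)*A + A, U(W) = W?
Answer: -14199/4 ≈ -3549.8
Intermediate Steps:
t(Y, A) = A + A*Y (t(Y, A) = Y*A + A = A*Y + A = A + A*Y)
P = 14199/4 (P = -((-2960 - 49) - 11190)/4 = -(-3009 - 11190)/4 = -¼*(-14199) = 14199/4 ≈ 3549.8)
l = 0 (l = (-5*(1 - 1)*(-33))*35 = (-5*0*(-33))*35 = (0*(-33))*35 = 0*35 = 0)
l - P = 0 - 1*14199/4 = 0 - 14199/4 = -14199/4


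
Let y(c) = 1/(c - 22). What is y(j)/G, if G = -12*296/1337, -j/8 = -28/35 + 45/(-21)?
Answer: -46795/191808 ≈ -0.24397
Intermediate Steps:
j = 824/35 (j = -8*(-28/35 + 45/(-21)) = -8*(-28*1/35 + 45*(-1/21)) = -8*(-⅘ - 15/7) = -8*(-103/35) = 824/35 ≈ 23.543)
y(c) = 1/(-22 + c)
G = -3552/1337 (G = -3552*1/1337 = -3552/1337 ≈ -2.6567)
y(j)/G = 1/((-22 + 824/35)*(-3552/1337)) = -1337/3552/(54/35) = (35/54)*(-1337/3552) = -46795/191808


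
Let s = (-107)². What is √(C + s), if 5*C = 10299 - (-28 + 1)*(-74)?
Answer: √327730/5 ≈ 114.50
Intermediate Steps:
s = 11449
C = 8301/5 (C = (10299 - (-28 + 1)*(-74))/5 = (10299 - (-27)*(-74))/5 = (10299 - 1*1998)/5 = (10299 - 1998)/5 = (⅕)*8301 = 8301/5 ≈ 1660.2)
√(C + s) = √(8301/5 + 11449) = √(65546/5) = √327730/5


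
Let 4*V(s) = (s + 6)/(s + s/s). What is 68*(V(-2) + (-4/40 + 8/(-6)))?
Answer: -2482/15 ≈ -165.47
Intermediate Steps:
V(s) = (6 + s)/(4*(1 + s)) (V(s) = ((s + 6)/(s + s/s))/4 = ((6 + s)/(s + 1))/4 = ((6 + s)/(1 + s))/4 = (6 + s)/(4*(1 + s)))
68*(V(-2) + (-4/40 + 8/(-6))) = 68*((6 - 2)/(4*(1 - 2)) + (-4/40 + 8/(-6))) = 68*((¼)*4/(-1) + (-4*1/40 + 8*(-⅙))) = 68*((¼)*(-1)*4 + (-⅒ - 4/3)) = 68*(-1 - 43/30) = 68*(-73/30) = -2482/15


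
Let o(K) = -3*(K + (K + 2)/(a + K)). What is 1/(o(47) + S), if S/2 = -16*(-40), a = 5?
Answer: 52/59081 ≈ 0.00088015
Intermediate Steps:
o(K) = -3*K - 3*(2 + K)/(5 + K) (o(K) = -3*(K + (K + 2)/(5 + K)) = -3*(K + (2 + K)/(5 + K)) = -3*K - 3*(2 + K)/(5 + K))
S = 1280 (S = 2*(-16*(-40)) = 2*640 = 1280)
1/(o(47) + S) = 1/(3*(-2 - 1*47² - 6*47)/(5 + 47) + 1280) = 1/(3*(-2 - 1*2209 - 282)/52 + 1280) = 1/(3*(1/52)*(-2 - 2209 - 282) + 1280) = 1/(3*(1/52)*(-2493) + 1280) = 1/(-7479/52 + 1280) = 1/(59081/52) = 52/59081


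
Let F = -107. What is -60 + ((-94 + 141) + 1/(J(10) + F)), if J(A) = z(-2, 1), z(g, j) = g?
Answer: -1418/109 ≈ -13.009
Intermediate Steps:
J(A) = -2
-60 + ((-94 + 141) + 1/(J(10) + F)) = -60 + ((-94 + 141) + 1/(-2 - 107)) = -60 + (47 + 1/(-109)) = -60 + (47 - 1/109) = -60 + 5122/109 = -1418/109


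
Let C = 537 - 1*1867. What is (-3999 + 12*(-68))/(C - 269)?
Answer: 1605/533 ≈ 3.0113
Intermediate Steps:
C = -1330 (C = 537 - 1867 = -1330)
(-3999 + 12*(-68))/(C - 269) = (-3999 + 12*(-68))/(-1330 - 269) = (-3999 - 816)/(-1599) = -4815*(-1/1599) = 1605/533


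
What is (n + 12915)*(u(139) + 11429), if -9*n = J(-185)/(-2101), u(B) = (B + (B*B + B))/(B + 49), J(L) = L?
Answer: 5633059585075/37818 ≈ 1.4895e+8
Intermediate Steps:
u(B) = (B**2 + 2*B)/(49 + B) (u(B) = (B + (B**2 + B))/(49 + B) = (B + (B + B**2))/(49 + B) = (B**2 + 2*B)/(49 + B))
n = -185/18909 (n = -(-185)/(9*(-2101)) = -(-185)*(-1)/(9*2101) = -1/9*185/2101 = -185/18909 ≈ -0.0097837)
(n + 12915)*(u(139) + 11429) = (-185/18909 + 12915)*(139*(2 + 139)/(49 + 139) + 11429) = 244209550*(139*141/188 + 11429)/18909 = 244209550*(139*(1/188)*141 + 11429)/18909 = 244209550*(417/4 + 11429)/18909 = (244209550/18909)*(46133/4) = 5633059585075/37818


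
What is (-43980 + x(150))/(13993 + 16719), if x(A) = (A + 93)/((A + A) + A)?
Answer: -2198973/1535600 ≈ -1.4320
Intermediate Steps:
x(A) = (93 + A)/(3*A) (x(A) = (93 + A)/(2*A + A) = (93 + A)/((3*A)) = (93 + A)*(1/(3*A)) = (93 + A)/(3*A))
(-43980 + x(150))/(13993 + 16719) = (-43980 + (⅓)*(93 + 150)/150)/(13993 + 16719) = (-43980 + (⅓)*(1/150)*243)/30712 = (-43980 + 27/50)*(1/30712) = -2198973/50*1/30712 = -2198973/1535600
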